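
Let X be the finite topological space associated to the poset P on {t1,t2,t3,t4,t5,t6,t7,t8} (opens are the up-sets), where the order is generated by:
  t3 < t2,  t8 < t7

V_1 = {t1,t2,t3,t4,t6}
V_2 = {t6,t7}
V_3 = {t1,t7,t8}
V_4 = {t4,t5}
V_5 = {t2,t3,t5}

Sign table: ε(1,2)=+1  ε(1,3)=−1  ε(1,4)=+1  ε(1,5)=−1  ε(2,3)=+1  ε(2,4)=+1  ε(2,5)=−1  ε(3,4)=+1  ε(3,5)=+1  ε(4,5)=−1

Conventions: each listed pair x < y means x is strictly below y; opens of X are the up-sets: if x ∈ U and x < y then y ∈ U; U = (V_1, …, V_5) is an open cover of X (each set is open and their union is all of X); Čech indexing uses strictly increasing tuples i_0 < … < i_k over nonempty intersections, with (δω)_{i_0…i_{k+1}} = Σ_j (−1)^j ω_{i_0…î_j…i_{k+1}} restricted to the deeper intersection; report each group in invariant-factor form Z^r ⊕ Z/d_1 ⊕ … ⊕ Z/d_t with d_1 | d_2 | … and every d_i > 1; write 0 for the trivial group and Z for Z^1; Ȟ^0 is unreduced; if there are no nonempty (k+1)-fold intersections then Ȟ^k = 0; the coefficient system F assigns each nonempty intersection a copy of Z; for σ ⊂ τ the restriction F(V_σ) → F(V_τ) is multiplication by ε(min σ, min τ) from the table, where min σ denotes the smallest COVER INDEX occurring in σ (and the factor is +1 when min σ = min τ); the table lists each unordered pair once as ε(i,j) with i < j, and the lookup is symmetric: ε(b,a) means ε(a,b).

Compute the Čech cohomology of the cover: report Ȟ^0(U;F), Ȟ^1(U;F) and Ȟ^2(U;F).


Ȟ^0 = 0; Ȟ^1 = Z ⊕ Z/2; Ȟ^2 = 0

nerve of the cover:
  V12={t6} V13={t1} V14={t4} V15={t2,t3} V23={t7} V45={t5}
C dims 5,6; δ0: rk 5, SNF 1^4·2
Ȟ^0 = (5 − 5) − 0 = 0, so Ȟ^0 ≅ 0
Ȟ^1 = (6 − 0) − 5 = 1 plus torsion [2], so Ȟ^1 ≅ Z ⊕ Z/2
Ȟ^2 = (0 − 0) − 0 = 0, so Ȟ^2 ≅ 0


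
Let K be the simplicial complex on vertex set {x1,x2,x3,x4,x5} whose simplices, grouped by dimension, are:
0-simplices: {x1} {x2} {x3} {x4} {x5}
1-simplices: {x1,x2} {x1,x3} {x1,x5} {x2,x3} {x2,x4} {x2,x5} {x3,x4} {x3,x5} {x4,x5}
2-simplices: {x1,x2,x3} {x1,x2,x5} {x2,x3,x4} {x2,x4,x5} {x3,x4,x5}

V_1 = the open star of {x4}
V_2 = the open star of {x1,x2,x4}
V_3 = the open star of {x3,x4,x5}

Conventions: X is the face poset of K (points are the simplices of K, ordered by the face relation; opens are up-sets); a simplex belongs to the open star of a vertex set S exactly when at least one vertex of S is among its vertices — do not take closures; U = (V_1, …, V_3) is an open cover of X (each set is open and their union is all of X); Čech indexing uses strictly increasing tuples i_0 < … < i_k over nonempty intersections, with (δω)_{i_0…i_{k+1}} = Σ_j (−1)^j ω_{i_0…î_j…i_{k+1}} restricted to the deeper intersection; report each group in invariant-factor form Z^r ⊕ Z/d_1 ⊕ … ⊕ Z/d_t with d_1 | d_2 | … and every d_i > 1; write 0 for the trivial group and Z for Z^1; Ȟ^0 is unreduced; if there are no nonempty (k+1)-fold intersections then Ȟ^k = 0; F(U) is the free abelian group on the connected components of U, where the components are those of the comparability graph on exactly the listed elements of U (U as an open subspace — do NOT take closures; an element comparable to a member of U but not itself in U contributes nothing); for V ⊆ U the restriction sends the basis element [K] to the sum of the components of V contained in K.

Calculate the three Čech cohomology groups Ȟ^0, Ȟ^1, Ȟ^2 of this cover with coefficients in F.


nerve of the cover:
  V1={{x4},{x2,x4},{x3,x4},{x4,x5},{x2,x3,x4},{x2,x4,x5},{x3,x4,x5}} V2={{x1},{x2},{x4},{x1,x2},{x1,x3},{x1,x5},{x2,x3},{x2,x4},{x2,x5},{x3,x4},{x4,x5},{x1,x2,x3},{x1,x2,x5},{x2,x3,x4},{x2,x4,x5},{x3,x4,x5}} V3={{x3},{x4},{x5},{x1,x3},{x1,x5},{x2,x3},{x2,x4},{x2,x5},{x3,x4},{x3,x5},{x4,x5},{x1,x2,x3},{x1,x2,x5},{x2,x3,x4},{x2,x4,x5},{x3,x4,x5}}
  V12={{x4},{x2,x4},{x3,x4},{x4,x5},{x2,x3,x4},{x2,x4,x5},{x3,x4,x5}} V13={{x4},{x2,x4},{x3,x4},{x4,x5},{x2,x3,x4},{x2,x4,x5},{x3,x4,x5}} V23={{x4},{x1,x3},{x1,x5},{x2,x3},{x2,x4},{x2,x5},{x3,x4},{x4,x5},{x1,x2,x3},{x1,x2,x5},{x2,x3,x4},{x2,x4,x5},{x3,x4,x5}}
  V123={{x4},{x2,x4},{x3,x4},{x4,x5},{x2,x3,x4},{x2,x4,x5},{x3,x4,x5}}
components per intersection:
  V1: {{x4},{x2,x4},{x3,x4},{x4,x5},{x2,x3,x4},{x2,x4,x5},{x3,x4,x5}}
  V2: {{x1},{x2},{x4},{x1,x2},{x1,x3},{x1,x5},{x2,x3},{x2,x4},{x2,x5},{x3,x4},{x4,x5},{x1,x2,x3},{x1,x2,x5},{x2,x3,x4},{x2,x4,x5},{x3,x4,x5}}
  V3: {{x3},{x4},{x5},{x1,x3},{x1,x5},{x2,x3},{x2,x4},{x2,x5},{x3,x4},{x3,x5},{x4,x5},{x1,x2,x3},{x1,x2,x5},{x2,x3,x4},{x2,x4,x5},{x3,x4,x5}}
  V12: {{x4},{x2,x4},{x3,x4},{x4,x5},{x2,x3,x4},{x2,x4,x5},{x3,x4,x5}}
  V13: {{x4},{x2,x4},{x3,x4},{x4,x5},{x2,x3,x4},{x2,x4,x5},{x3,x4,x5}}
  V23: {{x4},{x1,x3},{x1,x5},{x2,x3},{x2,x4},{x2,x5},{x3,x4},{x4,x5},{x1,x2,x3},{x1,x2,x5},{x2,x3,x4},{x2,x4,x5},{x3,x4,x5}}
  V123: {{x4},{x2,x4},{x3,x4},{x4,x5},{x2,x3,x4},{x2,x4,x5},{x3,x4,x5}}
C dims 3,3,1; δ0: rk 2, SNF 1^2; δ1: rk 1, SNF 1^1
Ȟ^0 = (3 − 2) − 0 = 1, so Ȟ^0 ≅ Z
Ȟ^1 = (3 − 1) − 2 = 0, so Ȟ^1 ≅ 0
Ȟ^2 = (1 − 0) − 1 = 0, so Ȟ^2 ≅ 0

Ȟ^0 = Z,  Ȟ^1 = 0,  Ȟ^2 = 0


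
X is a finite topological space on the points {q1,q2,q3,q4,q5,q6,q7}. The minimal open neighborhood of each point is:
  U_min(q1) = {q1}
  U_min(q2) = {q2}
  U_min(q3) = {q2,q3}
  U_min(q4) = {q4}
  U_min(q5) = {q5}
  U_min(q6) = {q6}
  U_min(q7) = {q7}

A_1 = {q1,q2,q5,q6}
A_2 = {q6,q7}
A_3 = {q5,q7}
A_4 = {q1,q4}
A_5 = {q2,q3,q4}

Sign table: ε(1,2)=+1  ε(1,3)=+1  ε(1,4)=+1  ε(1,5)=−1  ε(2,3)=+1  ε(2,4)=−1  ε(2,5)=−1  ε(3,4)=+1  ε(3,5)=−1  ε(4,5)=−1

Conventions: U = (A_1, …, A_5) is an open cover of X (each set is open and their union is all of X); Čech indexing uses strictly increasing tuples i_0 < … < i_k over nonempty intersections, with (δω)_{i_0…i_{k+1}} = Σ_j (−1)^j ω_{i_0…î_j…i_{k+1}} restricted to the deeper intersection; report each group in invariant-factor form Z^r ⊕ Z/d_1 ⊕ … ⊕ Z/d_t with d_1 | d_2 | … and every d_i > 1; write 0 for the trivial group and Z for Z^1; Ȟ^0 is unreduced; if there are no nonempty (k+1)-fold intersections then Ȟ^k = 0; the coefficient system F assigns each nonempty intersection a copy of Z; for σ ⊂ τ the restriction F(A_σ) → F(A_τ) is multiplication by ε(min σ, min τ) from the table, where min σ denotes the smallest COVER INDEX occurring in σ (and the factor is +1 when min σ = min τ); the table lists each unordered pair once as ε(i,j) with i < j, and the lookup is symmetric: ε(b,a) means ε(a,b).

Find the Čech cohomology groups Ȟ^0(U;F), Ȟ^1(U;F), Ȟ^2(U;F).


Ȟ^0 = Z, Ȟ^1 = Z^2 and Ȟ^2 = 0

cover nerve:
  A12={q6} A13={q5} A14={q1} A15={q2} A23={q7} A45={q4}
C dims 5,6; δ0: rk 4, SNF 1^4
Ȟ^0: (5−4)−0=1 ⇒ Z
Ȟ^1: (6−0)−4=2 ⇒ Z^2
Ȟ^2: (0−0)−0=0 ⇒ 0


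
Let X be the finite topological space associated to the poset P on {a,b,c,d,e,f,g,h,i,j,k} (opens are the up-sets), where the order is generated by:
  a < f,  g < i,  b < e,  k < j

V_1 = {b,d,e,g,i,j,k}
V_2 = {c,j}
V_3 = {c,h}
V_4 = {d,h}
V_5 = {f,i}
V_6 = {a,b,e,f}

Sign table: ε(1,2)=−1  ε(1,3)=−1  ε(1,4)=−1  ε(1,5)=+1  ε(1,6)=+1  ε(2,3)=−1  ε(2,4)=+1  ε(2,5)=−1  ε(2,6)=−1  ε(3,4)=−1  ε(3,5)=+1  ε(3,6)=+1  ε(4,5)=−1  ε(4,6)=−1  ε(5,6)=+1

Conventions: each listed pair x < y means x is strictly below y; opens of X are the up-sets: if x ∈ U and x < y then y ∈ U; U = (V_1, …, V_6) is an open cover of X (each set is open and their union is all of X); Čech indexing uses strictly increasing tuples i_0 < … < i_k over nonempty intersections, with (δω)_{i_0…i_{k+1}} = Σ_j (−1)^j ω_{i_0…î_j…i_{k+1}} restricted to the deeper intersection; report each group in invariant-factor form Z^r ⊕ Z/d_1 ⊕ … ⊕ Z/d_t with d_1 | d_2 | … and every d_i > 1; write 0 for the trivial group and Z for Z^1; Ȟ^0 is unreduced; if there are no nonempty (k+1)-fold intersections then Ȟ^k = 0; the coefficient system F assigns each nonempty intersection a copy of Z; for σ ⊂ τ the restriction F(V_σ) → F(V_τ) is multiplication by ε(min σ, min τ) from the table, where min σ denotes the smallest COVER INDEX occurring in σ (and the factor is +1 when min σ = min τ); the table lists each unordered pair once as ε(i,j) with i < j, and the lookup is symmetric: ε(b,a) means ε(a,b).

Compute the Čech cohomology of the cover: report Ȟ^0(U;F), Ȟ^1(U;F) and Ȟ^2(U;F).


nerve simplices:
  V12={j} V14={d} V15={i} V16={b,e} V23={c} V34={h} V56={f}
C dims 6,7; δ0: rk 5, SNF 1^5
degree 0: 6−5−0 = 1 → Ȟ^0 ≅ Z
degree 1: 7−0−5 = 2 → Ȟ^1 ≅ Z^2
degree 2: 0−0−0 = 0 → Ȟ^2 ≅ 0

Ȟ^0(U;F) ≅ Z, Ȟ^1(U;F) ≅ Z^2 and Ȟ^2(U;F) ≅ 0


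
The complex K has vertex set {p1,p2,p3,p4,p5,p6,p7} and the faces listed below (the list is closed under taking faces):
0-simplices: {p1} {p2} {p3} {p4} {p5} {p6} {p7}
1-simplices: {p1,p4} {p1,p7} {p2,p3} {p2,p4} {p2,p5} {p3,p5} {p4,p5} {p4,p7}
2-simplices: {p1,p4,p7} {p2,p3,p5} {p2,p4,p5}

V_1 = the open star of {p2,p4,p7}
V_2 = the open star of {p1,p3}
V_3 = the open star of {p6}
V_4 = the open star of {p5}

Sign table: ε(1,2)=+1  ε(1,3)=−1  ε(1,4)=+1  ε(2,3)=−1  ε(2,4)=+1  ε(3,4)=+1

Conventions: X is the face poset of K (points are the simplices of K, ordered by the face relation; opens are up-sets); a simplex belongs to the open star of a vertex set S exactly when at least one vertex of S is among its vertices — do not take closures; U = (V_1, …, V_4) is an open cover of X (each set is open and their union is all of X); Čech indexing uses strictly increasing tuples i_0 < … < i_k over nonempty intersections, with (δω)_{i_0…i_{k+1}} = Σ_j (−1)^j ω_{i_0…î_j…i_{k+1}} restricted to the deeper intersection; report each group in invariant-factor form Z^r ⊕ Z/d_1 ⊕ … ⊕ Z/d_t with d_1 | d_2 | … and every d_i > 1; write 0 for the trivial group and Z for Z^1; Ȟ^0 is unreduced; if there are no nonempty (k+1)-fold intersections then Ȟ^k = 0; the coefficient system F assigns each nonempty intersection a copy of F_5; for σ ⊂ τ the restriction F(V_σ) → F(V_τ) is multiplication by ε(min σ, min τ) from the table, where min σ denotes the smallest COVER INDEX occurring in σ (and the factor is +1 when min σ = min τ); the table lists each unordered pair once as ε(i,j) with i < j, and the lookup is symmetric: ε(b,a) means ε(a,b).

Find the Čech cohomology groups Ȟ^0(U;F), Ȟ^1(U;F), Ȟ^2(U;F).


Ȟ^0 ≅ Z/5 ⊕ Z/5, Ȟ^1 ≅ 0, Ȟ^2 ≅ 0

nonempty intersections:
  V1={{p2},{p4},{p7},{p1,p4},{p1,p7},{p2,p3},{p2,p4},{p2,p5},{p4,p5},{p4,p7},{p1,p4,p7},{p2,p3,p5},{p2,p4,p5}} V2={{p1},{p3},{p1,p4},{p1,p7},{p2,p3},{p3,p5},{p1,p4,p7},{p2,p3,p5}} V3={{p6}} V4={{p5},{p2,p5},{p3,p5},{p4,p5},{p2,p3,p5},{p2,p4,p5}}
  V12={{p1,p4},{p1,p7},{p2,p3},{p1,p4,p7},{p2,p3,p5}} V14={{p2,p5},{p4,p5},{p2,p3,p5},{p2,p4,p5}} V24={{p3,p5},{p2,p3,p5}}
  V124={{p2,p3,p5}}
C dims 4,3,1; δ0: rk_F5 2; δ1: rk_F5 1
Ȟ^0: (4−2)−0=2 ⇒ Z/5 ⊕ Z/5
Ȟ^1: (3−1)−2=0 ⇒ 0
Ȟ^2: (1−0)−1=0 ⇒ 0


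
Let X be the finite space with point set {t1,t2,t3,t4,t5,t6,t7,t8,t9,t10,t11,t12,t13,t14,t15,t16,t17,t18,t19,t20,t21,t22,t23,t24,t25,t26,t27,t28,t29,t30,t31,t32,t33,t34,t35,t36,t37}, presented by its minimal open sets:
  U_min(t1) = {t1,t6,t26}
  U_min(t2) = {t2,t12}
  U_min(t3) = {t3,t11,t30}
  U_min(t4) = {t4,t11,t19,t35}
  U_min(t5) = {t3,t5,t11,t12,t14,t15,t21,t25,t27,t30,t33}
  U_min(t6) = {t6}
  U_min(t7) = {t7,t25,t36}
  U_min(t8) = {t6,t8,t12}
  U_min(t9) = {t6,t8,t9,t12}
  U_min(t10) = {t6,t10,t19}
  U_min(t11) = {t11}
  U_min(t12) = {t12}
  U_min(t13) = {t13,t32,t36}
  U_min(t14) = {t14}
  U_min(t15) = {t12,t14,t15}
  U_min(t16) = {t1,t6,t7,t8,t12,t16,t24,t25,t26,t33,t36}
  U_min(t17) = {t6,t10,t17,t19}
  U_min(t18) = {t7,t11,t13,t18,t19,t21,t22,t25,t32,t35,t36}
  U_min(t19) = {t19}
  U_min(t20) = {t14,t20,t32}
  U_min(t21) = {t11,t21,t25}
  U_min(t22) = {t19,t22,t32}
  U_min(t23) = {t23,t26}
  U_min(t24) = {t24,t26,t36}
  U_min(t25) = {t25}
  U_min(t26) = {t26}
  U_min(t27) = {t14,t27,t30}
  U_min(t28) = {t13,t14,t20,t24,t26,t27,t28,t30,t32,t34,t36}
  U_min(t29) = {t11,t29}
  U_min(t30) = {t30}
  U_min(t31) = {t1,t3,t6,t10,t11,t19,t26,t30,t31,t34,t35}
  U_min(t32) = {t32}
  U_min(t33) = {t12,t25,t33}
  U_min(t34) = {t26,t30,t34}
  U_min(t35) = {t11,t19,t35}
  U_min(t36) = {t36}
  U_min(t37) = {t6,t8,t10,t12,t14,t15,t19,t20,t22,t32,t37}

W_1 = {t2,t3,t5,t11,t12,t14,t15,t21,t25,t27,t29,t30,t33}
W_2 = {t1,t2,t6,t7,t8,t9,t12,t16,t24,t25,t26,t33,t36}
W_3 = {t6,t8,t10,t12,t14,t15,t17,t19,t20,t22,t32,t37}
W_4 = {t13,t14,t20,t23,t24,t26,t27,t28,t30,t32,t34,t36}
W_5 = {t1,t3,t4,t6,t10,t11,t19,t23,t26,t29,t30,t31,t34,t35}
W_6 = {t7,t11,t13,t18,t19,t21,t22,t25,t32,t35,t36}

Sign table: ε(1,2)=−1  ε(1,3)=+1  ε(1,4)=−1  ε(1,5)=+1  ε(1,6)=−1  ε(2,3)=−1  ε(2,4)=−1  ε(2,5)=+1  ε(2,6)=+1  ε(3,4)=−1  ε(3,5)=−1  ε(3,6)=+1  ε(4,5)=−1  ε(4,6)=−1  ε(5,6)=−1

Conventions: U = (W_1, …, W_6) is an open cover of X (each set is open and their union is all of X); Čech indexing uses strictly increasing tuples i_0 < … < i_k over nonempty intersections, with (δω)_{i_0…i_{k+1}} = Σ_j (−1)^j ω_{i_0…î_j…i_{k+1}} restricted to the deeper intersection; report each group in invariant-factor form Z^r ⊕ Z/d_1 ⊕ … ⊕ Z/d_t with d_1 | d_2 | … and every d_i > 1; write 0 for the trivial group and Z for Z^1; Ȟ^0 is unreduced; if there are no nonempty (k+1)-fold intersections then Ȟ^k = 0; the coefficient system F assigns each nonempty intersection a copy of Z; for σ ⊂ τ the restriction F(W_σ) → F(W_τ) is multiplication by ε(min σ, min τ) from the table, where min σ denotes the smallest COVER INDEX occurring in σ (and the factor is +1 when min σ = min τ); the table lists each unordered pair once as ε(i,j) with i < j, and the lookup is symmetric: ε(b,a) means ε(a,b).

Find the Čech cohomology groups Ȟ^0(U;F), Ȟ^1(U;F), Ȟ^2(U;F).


nonempty overlaps:
  W12={t2,t12,t25,t33} W13={t12,t14,t15} W14={t14,t27,t30} W15={t3,t11,t29,t30} W16={t11,t21,t25} W23={t6,t8,t12} W24={t24,t26,t36} W25={t1,t6,t26} W26={t7,t25,t36} W34={t14,t20,t32} W35={t6,t10,t19} W36={t19,t22,t32} W45={t23,t26,t30,t34} W46={t13,t32,t36} W56={t11,t19,t35}
  W123={t12} W126={t25} W134={t14} W145={t30} W156={t11} W235={t6} W245={t26} W246={t36} W346={t32} W356={t19}
C dims 6,15,10; δ0: rk 6, SNF 1^5·2; δ1: rk 9, SNF 1^9
degree 0: 6−6−0 = 0 → Ȟ^0 ≅ 0
degree 1: 15−9−6 = 0 plus torsion [2] → Ȟ^1 ≅ Z/2
degree 2: 10−0−9 = 1 → Ȟ^2 ≅ Z

Ȟ^0(U;F) ≅ 0,  Ȟ^1(U;F) ≅ Z/2,  Ȟ^2(U;F) ≅ Z


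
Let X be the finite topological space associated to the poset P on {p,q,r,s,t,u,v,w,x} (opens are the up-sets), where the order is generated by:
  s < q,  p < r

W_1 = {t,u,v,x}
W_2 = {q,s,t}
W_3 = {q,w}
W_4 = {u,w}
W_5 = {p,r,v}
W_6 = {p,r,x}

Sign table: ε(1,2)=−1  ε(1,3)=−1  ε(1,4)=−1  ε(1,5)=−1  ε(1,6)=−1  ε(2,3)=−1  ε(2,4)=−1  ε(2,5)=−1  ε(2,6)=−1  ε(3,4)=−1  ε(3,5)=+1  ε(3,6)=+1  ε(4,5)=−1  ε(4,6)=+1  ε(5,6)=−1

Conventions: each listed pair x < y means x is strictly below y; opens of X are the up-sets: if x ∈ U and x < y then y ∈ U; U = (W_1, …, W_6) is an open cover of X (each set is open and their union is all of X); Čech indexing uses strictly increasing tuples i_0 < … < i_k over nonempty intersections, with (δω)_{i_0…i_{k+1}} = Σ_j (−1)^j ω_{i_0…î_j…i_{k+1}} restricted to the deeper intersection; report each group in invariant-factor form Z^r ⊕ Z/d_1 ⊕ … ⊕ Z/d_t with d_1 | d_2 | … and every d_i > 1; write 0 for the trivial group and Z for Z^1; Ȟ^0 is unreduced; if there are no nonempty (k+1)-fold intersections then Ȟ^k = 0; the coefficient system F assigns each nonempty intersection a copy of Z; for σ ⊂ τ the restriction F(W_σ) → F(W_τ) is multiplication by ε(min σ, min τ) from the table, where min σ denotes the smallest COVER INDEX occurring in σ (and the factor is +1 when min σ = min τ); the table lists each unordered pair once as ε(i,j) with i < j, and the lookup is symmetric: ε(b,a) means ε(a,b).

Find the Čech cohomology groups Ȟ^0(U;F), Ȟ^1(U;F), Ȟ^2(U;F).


Ȟ^0(U;F) ≅ 0,  Ȟ^1(U;F) ≅ Z ⊕ Z/2,  Ȟ^2(U;F) ≅ 0

nerve of the cover:
  W12={t} W14={u} W15={v} W16={x} W23={q} W34={w} W56={p,r}
C dims 6,7; δ0: rk 6, SNF 1^5·2
Ȟ^0 = (6 − 6) − 0 = 0, so Ȟ^0 ≅ 0
Ȟ^1 = (7 − 0) − 6 = 1 plus torsion [2], so Ȟ^1 ≅ Z ⊕ Z/2
Ȟ^2 = (0 − 0) − 0 = 0, so Ȟ^2 ≅ 0


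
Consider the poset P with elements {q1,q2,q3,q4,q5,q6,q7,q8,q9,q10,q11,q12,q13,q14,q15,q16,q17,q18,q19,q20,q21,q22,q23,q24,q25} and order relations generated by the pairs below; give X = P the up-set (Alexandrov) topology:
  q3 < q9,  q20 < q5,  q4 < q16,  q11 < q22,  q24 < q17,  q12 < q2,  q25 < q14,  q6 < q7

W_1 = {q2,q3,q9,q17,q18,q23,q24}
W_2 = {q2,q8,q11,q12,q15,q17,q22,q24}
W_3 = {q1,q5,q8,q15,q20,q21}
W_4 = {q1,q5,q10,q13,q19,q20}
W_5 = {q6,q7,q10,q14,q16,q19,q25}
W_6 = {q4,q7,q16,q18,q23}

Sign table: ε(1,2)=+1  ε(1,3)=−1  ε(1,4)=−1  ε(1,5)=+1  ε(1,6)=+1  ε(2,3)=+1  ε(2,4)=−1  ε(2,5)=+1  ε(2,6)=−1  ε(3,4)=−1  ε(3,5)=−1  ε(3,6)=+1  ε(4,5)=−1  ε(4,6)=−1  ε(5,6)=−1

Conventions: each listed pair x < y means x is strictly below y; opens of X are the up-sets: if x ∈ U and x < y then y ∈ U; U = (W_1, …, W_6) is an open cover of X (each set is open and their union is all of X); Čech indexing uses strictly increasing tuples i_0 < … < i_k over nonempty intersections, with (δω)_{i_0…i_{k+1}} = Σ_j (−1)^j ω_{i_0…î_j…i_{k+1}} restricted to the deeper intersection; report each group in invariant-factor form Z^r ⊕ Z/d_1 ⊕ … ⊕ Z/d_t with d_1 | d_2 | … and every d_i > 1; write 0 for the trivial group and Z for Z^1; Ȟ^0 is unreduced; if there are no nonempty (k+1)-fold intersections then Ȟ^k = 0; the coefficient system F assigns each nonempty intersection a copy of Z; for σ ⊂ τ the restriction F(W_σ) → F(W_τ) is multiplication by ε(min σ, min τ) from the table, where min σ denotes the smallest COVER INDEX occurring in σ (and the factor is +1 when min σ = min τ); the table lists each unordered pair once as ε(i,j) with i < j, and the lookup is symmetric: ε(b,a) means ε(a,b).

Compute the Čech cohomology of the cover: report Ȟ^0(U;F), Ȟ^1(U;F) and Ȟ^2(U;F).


Ȟ^0(U;F) ≅ 0,  Ȟ^1(U;F) ≅ Z/2,  Ȟ^2(U;F) ≅ 0

nerve simplices:
  W12={q2,q17,q24} W16={q18,q23} W23={q8,q15} W34={q1,q5,q20} W45={q10,q19} W56={q7,q16}
C dims 6,6; δ0: rk 6, SNF 1^5·2
degree 0: 6−6−0 = 0 → Ȟ^0 ≅ 0
degree 1: 6−0−6 = 0 plus torsion [2] → Ȟ^1 ≅ Z/2
degree 2: 0−0−0 = 0 → Ȟ^2 ≅ 0


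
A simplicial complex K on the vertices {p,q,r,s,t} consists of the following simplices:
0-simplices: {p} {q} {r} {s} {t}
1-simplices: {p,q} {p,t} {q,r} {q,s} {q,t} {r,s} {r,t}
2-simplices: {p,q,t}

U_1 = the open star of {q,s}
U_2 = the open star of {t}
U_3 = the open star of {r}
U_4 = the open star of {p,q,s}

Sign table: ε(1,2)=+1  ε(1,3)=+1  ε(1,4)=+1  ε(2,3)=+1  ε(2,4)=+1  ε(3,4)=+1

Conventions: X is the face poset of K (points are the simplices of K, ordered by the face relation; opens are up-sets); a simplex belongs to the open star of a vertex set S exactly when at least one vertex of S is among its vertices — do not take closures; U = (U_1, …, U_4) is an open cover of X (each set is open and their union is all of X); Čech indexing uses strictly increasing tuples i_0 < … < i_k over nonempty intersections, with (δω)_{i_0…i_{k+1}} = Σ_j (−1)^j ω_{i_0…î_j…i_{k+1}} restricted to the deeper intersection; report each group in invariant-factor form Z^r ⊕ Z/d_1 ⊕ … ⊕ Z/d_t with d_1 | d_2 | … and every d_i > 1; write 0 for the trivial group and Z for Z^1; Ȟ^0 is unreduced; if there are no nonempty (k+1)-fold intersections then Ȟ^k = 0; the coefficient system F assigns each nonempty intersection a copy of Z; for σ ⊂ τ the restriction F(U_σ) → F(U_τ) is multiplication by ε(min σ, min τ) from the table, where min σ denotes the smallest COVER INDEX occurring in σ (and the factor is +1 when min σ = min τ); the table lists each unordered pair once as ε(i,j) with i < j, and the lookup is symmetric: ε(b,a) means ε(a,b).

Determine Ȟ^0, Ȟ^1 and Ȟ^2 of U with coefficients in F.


Ȟ^0 = Z, Ȟ^1 = Z and Ȟ^2 = 0

intersection data:
  U1={{q},{s},{p,q},{q,r},{q,s},{q,t},{r,s},{p,q,t}} U2={{t},{p,t},{q,t},{r,t},{p,q,t}} U3={{r},{q,r},{r,s},{r,t}} U4={{p},{q},{s},{p,q},{p,t},{q,r},{q,s},{q,t},{r,s},{p,q,t}}
  U12={{q,t},{p,q,t}} U13={{q,r},{r,s}} U14={{q},{s},{p,q},{q,r},{q,s},{q,t},{r,s},{p,q,t}} U23={{r,t}} U24={{p,t},{q,t},{p,q,t}} U34={{q,r},{r,s}}
  U124={{q,t},{p,q,t}} U134={{q,r},{r,s}}
C dims 4,6,2; δ0: rk 3, SNF 1^3; δ1: rk 2, SNF 1^2
Ȟ^0 = (4 − 3) − 0 = 1, so Ȟ^0 ≅ Z
Ȟ^1 = (6 − 2) − 3 = 1, so Ȟ^1 ≅ Z
Ȟ^2 = (2 − 0) − 2 = 0, so Ȟ^2 ≅ 0


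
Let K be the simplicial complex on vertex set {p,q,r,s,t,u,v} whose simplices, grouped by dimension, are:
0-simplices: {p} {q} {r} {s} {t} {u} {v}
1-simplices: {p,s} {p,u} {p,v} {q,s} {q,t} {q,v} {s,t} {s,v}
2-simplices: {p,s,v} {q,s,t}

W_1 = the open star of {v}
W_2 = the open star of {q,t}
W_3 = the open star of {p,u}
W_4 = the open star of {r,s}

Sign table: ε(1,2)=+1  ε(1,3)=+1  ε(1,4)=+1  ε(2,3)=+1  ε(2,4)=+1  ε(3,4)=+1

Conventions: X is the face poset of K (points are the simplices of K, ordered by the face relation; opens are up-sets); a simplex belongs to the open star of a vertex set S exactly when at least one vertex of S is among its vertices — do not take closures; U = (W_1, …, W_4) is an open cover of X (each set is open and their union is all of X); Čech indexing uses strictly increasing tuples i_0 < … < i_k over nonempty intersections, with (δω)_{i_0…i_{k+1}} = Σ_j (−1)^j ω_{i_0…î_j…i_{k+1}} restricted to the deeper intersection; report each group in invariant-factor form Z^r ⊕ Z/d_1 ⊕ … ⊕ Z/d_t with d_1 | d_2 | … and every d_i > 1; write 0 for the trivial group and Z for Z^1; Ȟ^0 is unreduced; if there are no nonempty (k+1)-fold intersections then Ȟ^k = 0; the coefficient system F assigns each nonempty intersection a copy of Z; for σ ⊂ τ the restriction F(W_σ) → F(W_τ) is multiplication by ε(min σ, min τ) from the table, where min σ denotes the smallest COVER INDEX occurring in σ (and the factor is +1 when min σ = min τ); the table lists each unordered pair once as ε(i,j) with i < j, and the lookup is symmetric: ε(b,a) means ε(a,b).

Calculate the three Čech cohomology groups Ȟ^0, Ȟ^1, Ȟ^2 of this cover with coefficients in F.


Ȟ^0 ≅ Z, Ȟ^1 ≅ Z and Ȟ^2 ≅ 0

nerve simplices:
  W1={{v},{p,v},{q,v},{s,v},{p,s,v}} W2={{q},{t},{q,s},{q,t},{q,v},{s,t},{q,s,t}} W3={{p},{u},{p,s},{p,u},{p,v},{p,s,v}} W4={{r},{s},{p,s},{q,s},{s,t},{s,v},{p,s,v},{q,s,t}}
  W12={{q,v}} W13={{p,v},{p,s,v}} W14={{s,v},{p,s,v}} W24={{q,s},{s,t},{q,s,t}} W34={{p,s},{p,s,v}}
  W134={{p,s,v}}
C dims 4,5,1; δ0: rk 3, SNF 1^3; δ1: rk 1, SNF 1^1
degree 0: 4−3−0 = 1 → Ȟ^0 ≅ Z
degree 1: 5−1−3 = 1 → Ȟ^1 ≅ Z
degree 2: 1−0−1 = 0 → Ȟ^2 ≅ 0


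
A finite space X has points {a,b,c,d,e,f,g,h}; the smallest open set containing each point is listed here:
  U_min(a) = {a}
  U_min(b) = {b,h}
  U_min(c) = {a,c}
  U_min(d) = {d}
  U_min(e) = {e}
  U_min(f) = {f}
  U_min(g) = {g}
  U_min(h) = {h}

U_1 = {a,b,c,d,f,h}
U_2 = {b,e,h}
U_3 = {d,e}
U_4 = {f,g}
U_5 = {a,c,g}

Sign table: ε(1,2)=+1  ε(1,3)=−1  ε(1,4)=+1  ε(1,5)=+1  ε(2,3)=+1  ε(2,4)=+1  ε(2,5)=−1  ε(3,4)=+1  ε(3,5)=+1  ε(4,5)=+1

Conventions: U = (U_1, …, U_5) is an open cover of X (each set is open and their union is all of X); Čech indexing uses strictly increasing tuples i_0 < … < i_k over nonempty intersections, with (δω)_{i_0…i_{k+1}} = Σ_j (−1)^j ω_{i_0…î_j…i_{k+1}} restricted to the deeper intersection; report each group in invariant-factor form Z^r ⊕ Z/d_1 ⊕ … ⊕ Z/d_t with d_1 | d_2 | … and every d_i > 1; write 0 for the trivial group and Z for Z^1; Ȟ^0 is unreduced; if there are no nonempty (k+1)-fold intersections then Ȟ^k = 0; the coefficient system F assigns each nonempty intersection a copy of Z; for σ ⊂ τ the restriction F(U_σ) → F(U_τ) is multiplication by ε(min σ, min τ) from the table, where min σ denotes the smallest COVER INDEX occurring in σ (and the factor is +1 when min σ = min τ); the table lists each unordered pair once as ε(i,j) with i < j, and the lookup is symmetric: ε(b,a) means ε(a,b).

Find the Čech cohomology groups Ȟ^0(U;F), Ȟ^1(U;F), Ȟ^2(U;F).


nerve simplices:
  U12={b,h} U13={d} U14={f} U15={a,c} U23={e} U45={g}
C dims 5,6; δ0: rk 5, SNF 1^4·2
degree 0: 5−5−0 = 0 → Ȟ^0 ≅ 0
degree 1: 6−0−5 = 1 plus torsion [2] → Ȟ^1 ≅ Z ⊕ Z/2
degree 2: 0−0−0 = 0 → Ȟ^2 ≅ 0

Ȟ^0(U;F) ≅ 0, Ȟ^1(U;F) ≅ Z ⊕ Z/2, Ȟ^2(U;F) ≅ 0


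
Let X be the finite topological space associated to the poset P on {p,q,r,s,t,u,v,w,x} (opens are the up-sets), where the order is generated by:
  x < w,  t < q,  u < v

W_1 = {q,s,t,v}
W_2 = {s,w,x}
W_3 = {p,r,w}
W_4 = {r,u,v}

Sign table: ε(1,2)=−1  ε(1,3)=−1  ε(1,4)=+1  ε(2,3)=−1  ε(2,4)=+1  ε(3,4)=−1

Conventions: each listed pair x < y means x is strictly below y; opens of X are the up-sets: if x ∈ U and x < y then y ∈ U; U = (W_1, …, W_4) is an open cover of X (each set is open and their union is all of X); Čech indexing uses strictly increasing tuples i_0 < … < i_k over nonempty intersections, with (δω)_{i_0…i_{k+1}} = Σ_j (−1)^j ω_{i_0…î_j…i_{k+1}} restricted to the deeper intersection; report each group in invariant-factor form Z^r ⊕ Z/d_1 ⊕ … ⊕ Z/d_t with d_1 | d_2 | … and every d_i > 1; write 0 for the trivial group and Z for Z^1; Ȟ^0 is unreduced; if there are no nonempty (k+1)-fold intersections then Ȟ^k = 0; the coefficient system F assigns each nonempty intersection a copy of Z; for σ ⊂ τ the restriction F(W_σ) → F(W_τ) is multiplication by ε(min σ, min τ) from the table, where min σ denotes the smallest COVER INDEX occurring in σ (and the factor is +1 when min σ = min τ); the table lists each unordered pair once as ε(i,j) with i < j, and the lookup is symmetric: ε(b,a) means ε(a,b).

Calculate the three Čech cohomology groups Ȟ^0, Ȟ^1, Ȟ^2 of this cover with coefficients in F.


Ȟ^0 = 0, Ȟ^1 = Z/2, Ȟ^2 = 0

intersection data:
  W12={s} W14={v} W23={w} W34={r}
C dims 4,4; δ0: rk 4, SNF 1^3·2
Ȟ^0 = (4 − 4) − 0 = 0, so Ȟ^0 ≅ 0
Ȟ^1 = (4 − 0) − 4 = 0 plus torsion [2], so Ȟ^1 ≅ Z/2
Ȟ^2 = (0 − 0) − 0 = 0, so Ȟ^2 ≅ 0


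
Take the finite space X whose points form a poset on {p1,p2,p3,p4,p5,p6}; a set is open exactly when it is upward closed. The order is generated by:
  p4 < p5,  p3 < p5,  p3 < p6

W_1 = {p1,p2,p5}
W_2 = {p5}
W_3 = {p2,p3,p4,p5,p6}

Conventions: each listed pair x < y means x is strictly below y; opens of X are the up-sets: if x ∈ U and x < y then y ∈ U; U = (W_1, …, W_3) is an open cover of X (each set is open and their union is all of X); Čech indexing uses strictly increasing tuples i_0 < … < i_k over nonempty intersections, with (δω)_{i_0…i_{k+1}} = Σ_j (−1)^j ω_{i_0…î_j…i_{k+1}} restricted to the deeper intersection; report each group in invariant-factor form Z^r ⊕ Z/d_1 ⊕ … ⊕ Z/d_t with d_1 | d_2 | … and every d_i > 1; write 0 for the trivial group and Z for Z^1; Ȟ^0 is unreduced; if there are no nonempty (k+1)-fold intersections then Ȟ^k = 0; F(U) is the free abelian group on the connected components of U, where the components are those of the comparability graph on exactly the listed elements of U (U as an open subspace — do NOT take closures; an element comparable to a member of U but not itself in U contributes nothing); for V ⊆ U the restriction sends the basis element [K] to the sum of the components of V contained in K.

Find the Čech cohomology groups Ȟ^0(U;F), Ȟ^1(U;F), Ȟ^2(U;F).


nerve simplices:
  W12={p5} W13={p2,p5} W23={p5}
  W123={p5}
components per intersection:
  W1: {p1} {p2} {p5}
  W2: {p5}
  W3: {p2} {p3,p4,p5,p6}
  W12: {p5}
  W13: {p2} {p5}
  W23: {p5}
  W123: {p5}
C dims 6,4,1; δ0: rk 3, SNF 1^3; δ1: rk 1, SNF 1^1
degree 0: 6−3−0 = 3 → Ȟ^0 ≅ Z^3
degree 1: 4−1−3 = 0 → Ȟ^1 ≅ 0
degree 2: 1−0−1 = 0 → Ȟ^2 ≅ 0

Ȟ^0 = Z^3, Ȟ^1 = 0 and Ȟ^2 = 0


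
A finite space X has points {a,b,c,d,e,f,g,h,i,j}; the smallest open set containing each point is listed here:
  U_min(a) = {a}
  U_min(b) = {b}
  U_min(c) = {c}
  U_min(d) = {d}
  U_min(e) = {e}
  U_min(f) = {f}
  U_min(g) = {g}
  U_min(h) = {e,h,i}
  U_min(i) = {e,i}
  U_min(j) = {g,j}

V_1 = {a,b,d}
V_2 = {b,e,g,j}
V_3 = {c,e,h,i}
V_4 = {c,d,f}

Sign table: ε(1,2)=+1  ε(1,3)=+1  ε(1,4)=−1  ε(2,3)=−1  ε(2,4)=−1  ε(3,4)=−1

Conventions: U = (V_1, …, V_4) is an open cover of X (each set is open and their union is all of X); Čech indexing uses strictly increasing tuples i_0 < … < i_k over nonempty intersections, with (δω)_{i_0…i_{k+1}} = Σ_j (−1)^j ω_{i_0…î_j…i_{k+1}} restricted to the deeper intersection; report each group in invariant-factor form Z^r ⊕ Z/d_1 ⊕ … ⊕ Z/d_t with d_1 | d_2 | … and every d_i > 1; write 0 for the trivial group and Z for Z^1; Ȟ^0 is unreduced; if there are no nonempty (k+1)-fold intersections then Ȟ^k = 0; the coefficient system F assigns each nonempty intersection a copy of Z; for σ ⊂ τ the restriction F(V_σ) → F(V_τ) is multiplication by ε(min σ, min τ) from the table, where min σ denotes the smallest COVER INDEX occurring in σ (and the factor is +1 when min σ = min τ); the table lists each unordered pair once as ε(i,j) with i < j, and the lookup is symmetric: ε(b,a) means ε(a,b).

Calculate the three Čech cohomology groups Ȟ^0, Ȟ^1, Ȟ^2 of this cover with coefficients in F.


Ȟ^0 ≅ 0,  Ȟ^1 ≅ Z/2,  Ȟ^2 ≅ 0

nonempty intersections:
  V12={b} V14={d} V23={e} V34={c}
C dims 4,4; δ0: rk 4, SNF 1^3·2
Ȟ^0: (4−4)−0=0 ⇒ 0
Ȟ^1: (4−0)−4=0 plus torsion [2] ⇒ Z/2
Ȟ^2: (0−0)−0=0 ⇒ 0


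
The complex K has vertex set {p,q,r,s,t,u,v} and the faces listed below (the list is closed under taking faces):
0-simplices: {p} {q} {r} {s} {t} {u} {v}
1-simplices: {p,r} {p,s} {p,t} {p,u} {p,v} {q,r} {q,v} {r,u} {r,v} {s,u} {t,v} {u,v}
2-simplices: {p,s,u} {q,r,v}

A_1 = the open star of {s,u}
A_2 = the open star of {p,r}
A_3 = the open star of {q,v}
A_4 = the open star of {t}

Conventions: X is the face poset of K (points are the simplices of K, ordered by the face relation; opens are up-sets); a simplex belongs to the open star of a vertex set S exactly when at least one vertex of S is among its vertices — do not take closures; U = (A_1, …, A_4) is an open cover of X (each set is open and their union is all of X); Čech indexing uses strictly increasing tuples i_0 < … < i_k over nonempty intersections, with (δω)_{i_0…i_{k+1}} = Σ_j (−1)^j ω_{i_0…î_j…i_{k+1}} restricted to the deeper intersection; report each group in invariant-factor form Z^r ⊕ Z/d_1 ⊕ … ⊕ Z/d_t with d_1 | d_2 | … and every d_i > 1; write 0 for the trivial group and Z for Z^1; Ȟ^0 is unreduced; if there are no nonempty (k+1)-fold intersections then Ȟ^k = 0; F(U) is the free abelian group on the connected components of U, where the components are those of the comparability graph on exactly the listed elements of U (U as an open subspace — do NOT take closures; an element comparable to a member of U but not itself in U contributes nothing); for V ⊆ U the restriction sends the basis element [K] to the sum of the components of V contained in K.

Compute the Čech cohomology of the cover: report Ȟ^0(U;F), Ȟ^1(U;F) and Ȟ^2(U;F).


Ȟ^0 = Z, Ȟ^1 = Z^4 and Ȟ^2 = 0

nonempty overlaps:
  A1={{s},{u},{p,s},{p,u},{r,u},{s,u},{u,v},{p,s,u}} A2={{p},{r},{p,r},{p,s},{p,t},{p,u},{p,v},{q,r},{r,u},{r,v},{p,s,u},{q,r,v}} A3={{q},{v},{p,v},{q,r},{q,v},{r,v},{t,v},{u,v},{q,r,v}} A4={{t},{p,t},{t,v}}
  A12={{p,s},{p,u},{r,u},{p,s,u}} A13={{u,v}} A23={{p,v},{q,r},{r,v},{q,r,v}} A24={{p,t}} A34={{t,v}}
components per intersection:
  A1: {{s},{u},{p,s},{p,u},{r,u},{s,u},{u,v},{p,s,u}}
  A2: {{p},{r},{p,r},{p,s},{p,t},{p,u},{p,v},{q,r},{r,u},{r,v},{p,s,u},{q,r,v}}
  A3: {{q},{v},{p,v},{q,r},{q,v},{r,v},{t,v},{u,v},{q,r,v}}
  A4: {{t},{p,t},{t,v}}
  A12: {{p,s},{p,u},{p,s,u}} {{r,u}}
  A13: {{u,v}}
  A23: {{p,v}} {{q,r},{r,v},{q,r,v}}
  A24: {{p,t}}
  A34: {{t,v}}
C dims 4,7; δ0: rk 3, SNF 1^3
degree 0: 4−3−0 = 1 → Ȟ^0 ≅ Z
degree 1: 7−0−3 = 4 → Ȟ^1 ≅ Z^4
degree 2: 0−0−0 = 0 → Ȟ^2 ≅ 0


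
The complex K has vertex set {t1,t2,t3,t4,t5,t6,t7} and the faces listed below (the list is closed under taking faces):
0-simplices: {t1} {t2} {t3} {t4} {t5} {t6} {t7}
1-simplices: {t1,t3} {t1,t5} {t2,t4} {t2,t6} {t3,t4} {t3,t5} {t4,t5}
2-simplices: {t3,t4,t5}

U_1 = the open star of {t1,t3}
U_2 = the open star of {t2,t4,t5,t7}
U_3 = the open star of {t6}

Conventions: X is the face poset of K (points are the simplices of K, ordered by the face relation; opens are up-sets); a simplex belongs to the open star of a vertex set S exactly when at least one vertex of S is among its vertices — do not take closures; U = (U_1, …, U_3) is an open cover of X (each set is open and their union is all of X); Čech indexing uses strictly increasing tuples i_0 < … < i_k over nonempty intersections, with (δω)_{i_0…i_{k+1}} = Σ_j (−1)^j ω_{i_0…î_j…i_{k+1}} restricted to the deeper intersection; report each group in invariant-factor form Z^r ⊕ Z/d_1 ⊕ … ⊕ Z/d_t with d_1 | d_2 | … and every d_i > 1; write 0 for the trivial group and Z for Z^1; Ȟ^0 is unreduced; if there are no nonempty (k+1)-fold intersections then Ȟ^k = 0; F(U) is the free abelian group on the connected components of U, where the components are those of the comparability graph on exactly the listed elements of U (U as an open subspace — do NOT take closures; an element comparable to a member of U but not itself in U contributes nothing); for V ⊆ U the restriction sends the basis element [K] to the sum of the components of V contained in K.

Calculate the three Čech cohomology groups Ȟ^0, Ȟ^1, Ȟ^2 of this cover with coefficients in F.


intersection data:
  U1={{t1},{t3},{t1,t3},{t1,t5},{t3,t4},{t3,t5},{t3,t4,t5}} U2={{t2},{t4},{t5},{t7},{t1,t5},{t2,t4},{t2,t6},{t3,t4},{t3,t5},{t4,t5},{t3,t4,t5}} U3={{t6},{t2,t6}}
  U12={{t1,t5},{t3,t4},{t3,t5},{t3,t4,t5}} U23={{t2,t6}}
components per intersection:
  U1: {{t1},{t3},{t1,t3},{t1,t5},{t3,t4},{t3,t5},{t3,t4,t5}}
  U2: {{t2},{t4},{t5},{t1,t5},{t2,t4},{t2,t6},{t3,t4},{t3,t5},{t4,t5},{t3,t4,t5}} {{t7}}
  U3: {{t6},{t2,t6}}
  U12: {{t1,t5}} {{t3,t4},{t3,t5},{t3,t4,t5}}
  U23: {{t2,t6}}
C dims 4,3; δ0: rk 2, SNF 1^2
Ȟ^0 = (4 − 2) − 0 = 2, so Ȟ^0 ≅ Z^2
Ȟ^1 = (3 − 0) − 2 = 1, so Ȟ^1 ≅ Z
Ȟ^2 = (0 − 0) − 0 = 0, so Ȟ^2 ≅ 0

Ȟ^0(U;F) ≅ Z^2,  Ȟ^1(U;F) ≅ Z,  Ȟ^2(U;F) ≅ 0


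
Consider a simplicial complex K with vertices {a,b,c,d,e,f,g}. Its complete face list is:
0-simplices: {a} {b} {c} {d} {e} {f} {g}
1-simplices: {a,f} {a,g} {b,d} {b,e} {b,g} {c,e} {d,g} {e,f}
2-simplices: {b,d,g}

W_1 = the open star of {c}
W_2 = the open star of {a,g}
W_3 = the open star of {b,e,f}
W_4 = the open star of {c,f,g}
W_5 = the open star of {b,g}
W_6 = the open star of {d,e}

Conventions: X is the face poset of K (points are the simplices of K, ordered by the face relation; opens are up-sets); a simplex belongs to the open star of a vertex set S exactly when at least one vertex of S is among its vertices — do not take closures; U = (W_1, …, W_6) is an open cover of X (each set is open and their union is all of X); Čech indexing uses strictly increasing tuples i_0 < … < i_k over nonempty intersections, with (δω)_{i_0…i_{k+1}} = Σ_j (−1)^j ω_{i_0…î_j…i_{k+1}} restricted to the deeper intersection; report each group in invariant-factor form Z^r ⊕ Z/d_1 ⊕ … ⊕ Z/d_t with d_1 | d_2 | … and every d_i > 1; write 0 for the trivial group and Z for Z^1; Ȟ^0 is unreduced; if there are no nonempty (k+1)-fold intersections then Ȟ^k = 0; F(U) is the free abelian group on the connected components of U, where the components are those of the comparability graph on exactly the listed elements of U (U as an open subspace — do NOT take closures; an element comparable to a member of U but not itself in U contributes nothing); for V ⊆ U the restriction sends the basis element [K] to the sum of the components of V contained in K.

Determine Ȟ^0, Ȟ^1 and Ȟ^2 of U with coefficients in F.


intersection data:
  W1={{c},{c,e}} W2={{a},{g},{a,f},{a,g},{b,g},{d,g},{b,d,g}} W3={{b},{e},{f},{a,f},{b,d},{b,e},{b,g},{c,e},{e,f},{b,d,g}} W4={{c},{f},{g},{a,f},{a,g},{b,g},{c,e},{d,g},{e,f},{b,d,g}} W5={{b},{g},{a,g},{b,d},{b,e},{b,g},{d,g},{b,d,g}} W6={{d},{e},{b,d},{b,e},{c,e},{d,g},{e,f},{b,d,g}}
  W13={{c,e}} W14={{c},{c,e}} W16={{c,e}} W23={{a,f},{b,g},{b,d,g}} W24={{g},{a,f},{a,g},{b,g},{d,g},{b,d,g}} W25={{g},{a,g},{b,g},{d,g},{b,d,g}} W26={{d,g},{b,d,g}} W34={{f},{a,f},{b,g},{c,e},{e,f},{b,d,g}} W35={{b},{b,d},{b,e},{b,g},{b,d,g}} W36={{e},{b,d},{b,e},{c,e},{e,f},{b,d,g}} W45={{g},{a,g},{b,g},{d,g},{b,d,g}} W46={{c,e},{d,g},{e,f},{b,d,g}} W56={{b,d},{b,e},{d,g},{b,d,g}}
  W134={{c,e}} W136={{c,e}} W146={{c,e}} W234={{a,f},{b,g},{b,d,g}} W235={{b,g},{b,d,g}} W236={{b,d,g}} W245={{g},{a,g},{b,g},{d,g},{b,d,g}} W246={{d,g},{b,d,g}} W256={{d,g},{b,d,g}} W345={{b,g},{b,d,g}} W346={{c,e},{e,f},{b,d,g}} W356={{b,d},{b,e},{b,d,g}} W456={{d,g},{b,d,g}}
  W1346={{c,e}} W2345={{b,g},{b,d,g}} W2346={{b,d,g}} W2356={{b,d,g}} W2456={{d,g},{b,d,g}} W3456={{b,d,g}}
  W23456={{b,d,g}}
components per intersection:
  W1: {{c},{c,e}}
  W2: {{a},{g},{a,f},{a,g},{b,g},{d,g},{b,d,g}}
  W3: {{b},{e},{f},{a,f},{b,d},{b,e},{b,g},{c,e},{e,f},{b,d,g}}
  W4: {{c},{c,e}} {{f},{a,f},{e,f}} {{g},{a,g},{b,g},{d,g},{b,d,g}}
  W5: {{b},{g},{a,g},{b,d},{b,e},{b,g},{d,g},{b,d,g}}
  W6: {{d},{b,d},{d,g},{b,d,g}} {{e},{b,e},{c,e},{e,f}}
  W13: {{c,e}}
  W14: {{c},{c,e}}
  W16: {{c,e}}
  W23: {{a,f}} {{b,g},{b,d,g}}
  W24: {{g},{a,g},{b,g},{d,g},{b,d,g}} {{a,f}}
  W25: {{g},{a,g},{b,g},{d,g},{b,d,g}}
  W26: {{d,g},{b,d,g}}
  W34: {{f},{a,f},{e,f}} {{b,g},{b,d,g}} {{c,e}}
  W35: {{b},{b,d},{b,e},{b,g},{b,d,g}}
  W36: {{e},{b,e},{c,e},{e,f}} {{b,d},{b,d,g}}
  W45: {{g},{a,g},{b,g},{d,g},{b,d,g}}
  W46: {{c,e}} {{d,g},{b,d,g}} {{e,f}}
  W56: {{b,d},{d,g},{b,d,g}} {{b,e}}
  W134: {{c,e}}
  W136: {{c,e}}
  W146: {{c,e}}
  W234: {{a,f}} {{b,g},{b,d,g}}
  W235: {{b,g},{b,d,g}}
  W236: {{b,d,g}}
  W245: {{g},{a,g},{b,g},{d,g},{b,d,g}}
  W246: {{d,g},{b,d,g}}
  W256: {{d,g},{b,d,g}}
  W345: {{b,g},{b,d,g}}
  W346: {{c,e}} {{e,f}} {{b,d,g}}
  W356: {{b,d},{b,d,g}} {{b,e}}
  W456: {{d,g},{b,d,g}}
  W1346: {{c,e}}
  W2345: {{b,g},{b,d,g}}
  W2346: {{b,d,g}}
  W2356: {{b,d,g}}
  W2456: {{d,g},{b,d,g}}
  W3456: {{b,d,g}}
  W23456: {{b,d,g}}
C dims 9,21,17,6; δ0: rk 8, SNF 1^8; δ1: rk 12, SNF 1^12; δ2: rk 5, SNF 1^5
Ȟ^0 = (9 − 8) − 0 = 1, so Ȟ^0 ≅ Z
Ȟ^1 = (21 − 12) − 8 = 1, so Ȟ^1 ≅ Z
Ȟ^2 = (17 − 5) − 12 = 0, so Ȟ^2 ≅ 0

Ȟ^0 ≅ Z, Ȟ^1 ≅ Z, Ȟ^2 ≅ 0


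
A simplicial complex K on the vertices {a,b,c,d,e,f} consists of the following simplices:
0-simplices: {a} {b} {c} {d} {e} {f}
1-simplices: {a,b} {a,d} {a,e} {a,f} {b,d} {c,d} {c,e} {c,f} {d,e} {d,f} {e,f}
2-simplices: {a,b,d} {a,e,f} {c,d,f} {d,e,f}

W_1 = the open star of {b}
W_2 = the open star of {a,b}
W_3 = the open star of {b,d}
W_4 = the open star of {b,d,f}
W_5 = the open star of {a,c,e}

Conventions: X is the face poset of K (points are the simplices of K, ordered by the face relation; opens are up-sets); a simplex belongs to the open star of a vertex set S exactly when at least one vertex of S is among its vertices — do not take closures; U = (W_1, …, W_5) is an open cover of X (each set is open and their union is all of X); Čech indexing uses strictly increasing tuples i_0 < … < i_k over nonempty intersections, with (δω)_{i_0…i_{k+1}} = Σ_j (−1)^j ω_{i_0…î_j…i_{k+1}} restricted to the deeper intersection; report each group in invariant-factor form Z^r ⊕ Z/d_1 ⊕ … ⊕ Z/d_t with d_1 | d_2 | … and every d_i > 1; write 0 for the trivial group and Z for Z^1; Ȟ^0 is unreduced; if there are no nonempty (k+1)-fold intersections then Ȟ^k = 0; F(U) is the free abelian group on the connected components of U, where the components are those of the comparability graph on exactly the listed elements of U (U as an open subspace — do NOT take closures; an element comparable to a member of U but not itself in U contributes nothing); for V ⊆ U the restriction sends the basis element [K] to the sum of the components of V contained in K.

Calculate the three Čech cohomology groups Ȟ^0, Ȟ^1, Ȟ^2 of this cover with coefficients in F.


Ȟ^0 ≅ Z, Ȟ^1 ≅ Z^2 and Ȟ^2 ≅ 0

nerve of the cover:
  W1={{b},{a,b},{b,d},{a,b,d}} W2={{a},{b},{a,b},{a,d},{a,e},{a,f},{b,d},{a,b,d},{a,e,f}} W3={{b},{d},{a,b},{a,d},{b,d},{c,d},{d,e},{d,f},{a,b,d},{c,d,f},{d,e,f}} W4={{b},{d},{f},{a,b},{a,d},{a,f},{b,d},{c,d},{c,f},{d,e},{d,f},{e,f},{a,b,d},{a,e,f},{c,d,f},{d,e,f}} W5={{a},{c},{e},{a,b},{a,d},{a,e},{a,f},{c,d},{c,e},{c,f},{d,e},{e,f},{a,b,d},{a,e,f},{c,d,f},{d,e,f}}
  W12={{b},{a,b},{b,d},{a,b,d}} W13={{b},{a,b},{b,d},{a,b,d}} W14={{b},{a,b},{b,d},{a,b,d}} W15={{a,b},{a,b,d}} W23={{b},{a,b},{a,d},{b,d},{a,b,d}} W24={{b},{a,b},{a,d},{a,f},{b,d},{a,b,d},{a,e,f}} W25={{a},{a,b},{a,d},{a,e},{a,f},{a,b,d},{a,e,f}} W34={{b},{d},{a,b},{a,d},{b,d},{c,d},{d,e},{d,f},{a,b,d},{c,d,f},{d,e,f}} W35={{a,b},{a,d},{c,d},{d,e},{a,b,d},{c,d,f},{d,e,f}} W45={{a,b},{a,d},{a,f},{c,d},{c,f},{d,e},{e,f},{a,b,d},{a,e,f},{c,d,f},{d,e,f}}
  W123={{b},{a,b},{b,d},{a,b,d}} W124={{b},{a,b},{b,d},{a,b,d}} W125={{a,b},{a,b,d}} W134={{b},{a,b},{b,d},{a,b,d}} W135={{a,b},{a,b,d}} W145={{a,b},{a,b,d}} W234={{b},{a,b},{a,d},{b,d},{a,b,d}} W235={{a,b},{a,d},{a,b,d}} W245={{a,b},{a,d},{a,f},{a,b,d},{a,e,f}} W345={{a,b},{a,d},{c,d},{d,e},{a,b,d},{c,d,f},{d,e,f}}
  W1234={{b},{a,b},{b,d},{a,b,d}} W1235={{a,b},{a,b,d}} W1245={{a,b},{a,b,d}} W1345={{a,b},{a,b,d}} W2345={{a,b},{a,d},{a,b,d}}
  W12345={{a,b},{a,b,d}}
components per intersection:
  W1: {{b},{a,b},{b,d},{a,b,d}}
  W2: {{a},{b},{a,b},{a,d},{a,e},{a,f},{b,d},{a,b,d},{a,e,f}}
  W3: {{b},{d},{a,b},{a,d},{b,d},{c,d},{d,e},{d,f},{a,b,d},{c,d,f},{d,e,f}}
  W4: {{b},{d},{f},{a,b},{a,d},{a,f},{b,d},{c,d},{c,f},{d,e},{d,f},{e,f},{a,b,d},{a,e,f},{c,d,f},{d,e,f}}
  W5: {{a},{c},{e},{a,b},{a,d},{a,e},{a,f},{c,d},{c,e},{c,f},{d,e},{e,f},{a,b,d},{a,e,f},{c,d,f},{d,e,f}}
  W12: {{b},{a,b},{b,d},{a,b,d}}
  W13: {{b},{a,b},{b,d},{a,b,d}}
  W14: {{b},{a,b},{b,d},{a,b,d}}
  W15: {{a,b},{a,b,d}}
  W23: {{b},{a,b},{a,d},{b,d},{a,b,d}}
  W24: {{b},{a,b},{a,d},{b,d},{a,b,d}} {{a,f},{a,e,f}}
  W25: {{a},{a,b},{a,d},{a,e},{a,f},{a,b,d},{a,e,f}}
  W34: {{b},{d},{a,b},{a,d},{b,d},{c,d},{d,e},{d,f},{a,b,d},{c,d,f},{d,e,f}}
  W35: {{a,b},{a,d},{a,b,d}} {{c,d},{c,d,f}} {{d,e},{d,e,f}}
  W45: {{a,b},{a,d},{a,b,d}} {{a,f},{d,e},{e,f},{a,e,f},{d,e,f}} {{c,d},{c,f},{c,d,f}}
  W123: {{b},{a,b},{b,d},{a,b,d}}
  W124: {{b},{a,b},{b,d},{a,b,d}}
  W125: {{a,b},{a,b,d}}
  W134: {{b},{a,b},{b,d},{a,b,d}}
  W135: {{a,b},{a,b,d}}
  W145: {{a,b},{a,b,d}}
  W234: {{b},{a,b},{a,d},{b,d},{a,b,d}}
  W235: {{a,b},{a,d},{a,b,d}}
  W245: {{a,b},{a,d},{a,b,d}} {{a,f},{a,e,f}}
  W345: {{a,b},{a,d},{a,b,d}} {{c,d},{c,d,f}} {{d,e},{d,e,f}}
  W1234: {{b},{a,b},{b,d},{a,b,d}}
  W1235: {{a,b},{a,b,d}}
  W1245: {{a,b},{a,b,d}}
  W1345: {{a,b},{a,b,d}}
  W2345: {{a,b},{a,d},{a,b,d}}
  W12345: {{a,b},{a,b,d}}
C dims 5,15,13,5; δ0: rk 4, SNF 1^4; δ1: rk 9, SNF 1^9; δ2: rk 4, SNF 1^4
Ȟ^0 = (5 − 4) − 0 = 1, so Ȟ^0 ≅ Z
Ȟ^1 = (15 − 9) − 4 = 2, so Ȟ^1 ≅ Z^2
Ȟ^2 = (13 − 4) − 9 = 0, so Ȟ^2 ≅ 0
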